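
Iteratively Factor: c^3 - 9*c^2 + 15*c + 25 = (c - 5)*(c^2 - 4*c - 5) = (c - 5)*(c + 1)*(c - 5)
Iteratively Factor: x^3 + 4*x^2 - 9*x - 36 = (x - 3)*(x^2 + 7*x + 12) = (x - 3)*(x + 4)*(x + 3)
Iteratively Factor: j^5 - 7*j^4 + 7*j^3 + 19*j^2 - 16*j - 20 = (j - 2)*(j^4 - 5*j^3 - 3*j^2 + 13*j + 10) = (j - 5)*(j - 2)*(j^3 - 3*j - 2) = (j - 5)*(j - 2)*(j + 1)*(j^2 - j - 2) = (j - 5)*(j - 2)*(j + 1)^2*(j - 2)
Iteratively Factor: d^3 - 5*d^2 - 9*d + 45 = (d - 5)*(d^2 - 9) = (d - 5)*(d - 3)*(d + 3)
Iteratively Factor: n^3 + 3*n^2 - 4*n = (n - 1)*(n^2 + 4*n) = (n - 1)*(n + 4)*(n)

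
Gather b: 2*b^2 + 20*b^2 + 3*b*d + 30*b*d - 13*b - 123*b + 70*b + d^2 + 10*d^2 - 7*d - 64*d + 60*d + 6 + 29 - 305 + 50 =22*b^2 + b*(33*d - 66) + 11*d^2 - 11*d - 220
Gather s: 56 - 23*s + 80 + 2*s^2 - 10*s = 2*s^2 - 33*s + 136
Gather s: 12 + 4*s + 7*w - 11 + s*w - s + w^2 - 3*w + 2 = s*(w + 3) + w^2 + 4*w + 3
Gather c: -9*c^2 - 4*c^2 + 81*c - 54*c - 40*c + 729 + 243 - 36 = -13*c^2 - 13*c + 936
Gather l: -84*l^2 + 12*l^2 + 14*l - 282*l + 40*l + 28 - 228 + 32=-72*l^2 - 228*l - 168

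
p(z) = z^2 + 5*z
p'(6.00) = 17.00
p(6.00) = 66.00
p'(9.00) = 23.00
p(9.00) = 126.00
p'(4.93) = 14.86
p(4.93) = 48.95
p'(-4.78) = -4.56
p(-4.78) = -1.05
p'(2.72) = 10.44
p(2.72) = 21.00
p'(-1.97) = 1.06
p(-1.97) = -5.97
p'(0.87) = 6.74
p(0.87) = 5.11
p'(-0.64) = 3.72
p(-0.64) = -2.79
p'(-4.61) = -4.22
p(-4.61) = -1.80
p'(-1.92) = 1.16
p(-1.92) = -5.91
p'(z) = 2*z + 5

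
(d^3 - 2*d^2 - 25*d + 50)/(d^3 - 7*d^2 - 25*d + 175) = (d - 2)/(d - 7)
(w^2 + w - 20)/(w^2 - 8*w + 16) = (w + 5)/(w - 4)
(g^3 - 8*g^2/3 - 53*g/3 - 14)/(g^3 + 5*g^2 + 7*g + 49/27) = 9*(g^2 - 5*g - 6)/(9*g^2 + 24*g + 7)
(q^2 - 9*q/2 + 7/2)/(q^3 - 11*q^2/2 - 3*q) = (-2*q^2 + 9*q - 7)/(q*(-2*q^2 + 11*q + 6))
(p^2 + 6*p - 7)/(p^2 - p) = (p + 7)/p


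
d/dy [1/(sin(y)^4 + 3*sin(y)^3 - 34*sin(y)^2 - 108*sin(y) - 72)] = (-4*sin(y)^3 - 9*sin(y)^2 + 68*sin(y) + 108)*cos(y)/((sin(y) - 6)^2*(sin(y) + 1)^2*(sin(y) + 2)^2*(sin(y) + 6)^2)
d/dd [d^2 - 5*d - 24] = 2*d - 5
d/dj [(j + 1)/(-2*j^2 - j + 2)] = (-2*j^2 - j + (j + 1)*(4*j + 1) + 2)/(2*j^2 + j - 2)^2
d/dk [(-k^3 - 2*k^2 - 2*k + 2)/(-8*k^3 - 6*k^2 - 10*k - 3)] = (-10*k^4 - 12*k^3 + 65*k^2 + 36*k + 26)/(64*k^6 + 96*k^5 + 196*k^4 + 168*k^3 + 136*k^2 + 60*k + 9)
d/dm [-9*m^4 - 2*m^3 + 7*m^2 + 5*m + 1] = -36*m^3 - 6*m^2 + 14*m + 5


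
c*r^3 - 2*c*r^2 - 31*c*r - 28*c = (r - 7)*(r + 4)*(c*r + c)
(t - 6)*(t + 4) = t^2 - 2*t - 24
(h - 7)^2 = h^2 - 14*h + 49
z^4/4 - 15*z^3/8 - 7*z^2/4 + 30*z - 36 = (z/4 + 1)*(z - 6)*(z - 4)*(z - 3/2)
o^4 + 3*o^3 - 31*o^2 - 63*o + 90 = (o - 5)*(o - 1)*(o + 3)*(o + 6)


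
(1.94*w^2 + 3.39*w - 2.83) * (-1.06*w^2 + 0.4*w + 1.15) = -2.0564*w^4 - 2.8174*w^3 + 6.5868*w^2 + 2.7665*w - 3.2545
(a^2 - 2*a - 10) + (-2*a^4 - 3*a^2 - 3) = -2*a^4 - 2*a^2 - 2*a - 13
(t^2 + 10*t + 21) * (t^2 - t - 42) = t^4 + 9*t^3 - 31*t^2 - 441*t - 882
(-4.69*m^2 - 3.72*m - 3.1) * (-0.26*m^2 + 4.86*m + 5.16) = 1.2194*m^4 - 21.8262*m^3 - 41.4736*m^2 - 34.2612*m - 15.996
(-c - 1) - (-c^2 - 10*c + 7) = c^2 + 9*c - 8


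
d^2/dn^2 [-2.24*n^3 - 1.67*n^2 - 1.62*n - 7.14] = -13.44*n - 3.34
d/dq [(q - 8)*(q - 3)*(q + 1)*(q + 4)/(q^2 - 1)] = 2*(q^3 - 5*q^2 + 7*q - 38)/(q^2 - 2*q + 1)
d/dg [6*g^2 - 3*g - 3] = 12*g - 3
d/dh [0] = 0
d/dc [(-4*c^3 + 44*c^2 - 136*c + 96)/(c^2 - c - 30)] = 4*(-c^2 - 10*c + 29)/(c^2 + 10*c + 25)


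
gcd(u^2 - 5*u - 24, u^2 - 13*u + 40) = u - 8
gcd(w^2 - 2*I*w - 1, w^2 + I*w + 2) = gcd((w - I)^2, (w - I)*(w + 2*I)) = w - I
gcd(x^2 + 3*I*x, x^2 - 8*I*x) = x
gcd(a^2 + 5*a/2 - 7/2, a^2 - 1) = a - 1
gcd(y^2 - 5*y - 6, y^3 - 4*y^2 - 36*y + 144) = y - 6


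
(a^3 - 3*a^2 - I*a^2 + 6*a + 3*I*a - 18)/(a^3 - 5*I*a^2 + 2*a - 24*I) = (a - 3)/(a - 4*I)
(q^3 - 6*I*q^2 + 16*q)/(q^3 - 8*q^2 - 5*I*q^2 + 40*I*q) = (q^2 - 6*I*q + 16)/(q^2 - 8*q - 5*I*q + 40*I)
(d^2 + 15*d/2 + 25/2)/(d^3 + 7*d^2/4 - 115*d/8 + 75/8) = 4*(2*d + 5)/(8*d^2 - 26*d + 15)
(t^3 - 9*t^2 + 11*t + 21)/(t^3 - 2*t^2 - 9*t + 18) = (t^2 - 6*t - 7)/(t^2 + t - 6)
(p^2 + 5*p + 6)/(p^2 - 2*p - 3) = (p^2 + 5*p + 6)/(p^2 - 2*p - 3)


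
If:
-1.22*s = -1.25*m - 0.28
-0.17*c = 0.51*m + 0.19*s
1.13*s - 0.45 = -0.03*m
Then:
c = -0.92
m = 0.16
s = 0.39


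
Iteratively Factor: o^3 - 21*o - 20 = (o + 1)*(o^2 - o - 20) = (o - 5)*(o + 1)*(o + 4)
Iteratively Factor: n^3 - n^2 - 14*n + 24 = (n - 3)*(n^2 + 2*n - 8) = (n - 3)*(n - 2)*(n + 4)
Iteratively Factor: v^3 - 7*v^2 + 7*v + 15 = (v + 1)*(v^2 - 8*v + 15) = (v - 5)*(v + 1)*(v - 3)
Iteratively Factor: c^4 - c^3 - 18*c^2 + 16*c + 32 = (c + 1)*(c^3 - 2*c^2 - 16*c + 32) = (c - 4)*(c + 1)*(c^2 + 2*c - 8) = (c - 4)*(c + 1)*(c + 4)*(c - 2)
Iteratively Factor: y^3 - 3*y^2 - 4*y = (y - 4)*(y^2 + y) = y*(y - 4)*(y + 1)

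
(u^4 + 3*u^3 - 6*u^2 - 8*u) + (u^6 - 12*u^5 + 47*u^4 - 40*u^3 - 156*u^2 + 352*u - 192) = u^6 - 12*u^5 + 48*u^4 - 37*u^3 - 162*u^2 + 344*u - 192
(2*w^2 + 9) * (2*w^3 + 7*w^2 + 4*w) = 4*w^5 + 14*w^4 + 26*w^3 + 63*w^2 + 36*w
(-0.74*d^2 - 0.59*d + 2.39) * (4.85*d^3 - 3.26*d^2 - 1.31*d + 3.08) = -3.589*d^5 - 0.4491*d^4 + 14.4843*d^3 - 9.2977*d^2 - 4.9481*d + 7.3612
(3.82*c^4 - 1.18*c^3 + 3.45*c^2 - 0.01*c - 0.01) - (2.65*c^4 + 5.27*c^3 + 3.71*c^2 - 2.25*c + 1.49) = 1.17*c^4 - 6.45*c^3 - 0.26*c^2 + 2.24*c - 1.5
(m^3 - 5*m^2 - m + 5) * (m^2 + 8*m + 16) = m^5 + 3*m^4 - 25*m^3 - 83*m^2 + 24*m + 80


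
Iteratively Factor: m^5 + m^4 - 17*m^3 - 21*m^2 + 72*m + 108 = (m + 3)*(m^4 - 2*m^3 - 11*m^2 + 12*m + 36) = (m + 2)*(m + 3)*(m^3 - 4*m^2 - 3*m + 18) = (m + 2)^2*(m + 3)*(m^2 - 6*m + 9) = (m - 3)*(m + 2)^2*(m + 3)*(m - 3)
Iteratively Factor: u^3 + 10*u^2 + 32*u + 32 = (u + 4)*(u^2 + 6*u + 8) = (u + 2)*(u + 4)*(u + 4)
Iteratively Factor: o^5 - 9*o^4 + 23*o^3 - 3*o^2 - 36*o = (o - 4)*(o^4 - 5*o^3 + 3*o^2 + 9*o) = (o - 4)*(o - 3)*(o^3 - 2*o^2 - 3*o) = (o - 4)*(o - 3)*(o + 1)*(o^2 - 3*o) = (o - 4)*(o - 3)^2*(o + 1)*(o)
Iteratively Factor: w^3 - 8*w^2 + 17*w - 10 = (w - 1)*(w^2 - 7*w + 10) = (w - 5)*(w - 1)*(w - 2)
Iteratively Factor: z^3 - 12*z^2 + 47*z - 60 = (z - 3)*(z^2 - 9*z + 20) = (z - 4)*(z - 3)*(z - 5)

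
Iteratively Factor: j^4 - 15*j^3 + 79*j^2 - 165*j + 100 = (j - 5)*(j^3 - 10*j^2 + 29*j - 20) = (j - 5)*(j - 4)*(j^2 - 6*j + 5) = (j - 5)^2*(j - 4)*(j - 1)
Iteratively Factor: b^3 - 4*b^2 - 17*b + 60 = (b + 4)*(b^2 - 8*b + 15) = (b - 3)*(b + 4)*(b - 5)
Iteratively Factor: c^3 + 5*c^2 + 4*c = (c + 4)*(c^2 + c) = (c + 1)*(c + 4)*(c)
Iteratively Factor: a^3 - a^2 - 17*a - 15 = (a + 3)*(a^2 - 4*a - 5) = (a - 5)*(a + 3)*(a + 1)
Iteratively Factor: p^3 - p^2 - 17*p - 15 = (p + 1)*(p^2 - 2*p - 15) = (p + 1)*(p + 3)*(p - 5)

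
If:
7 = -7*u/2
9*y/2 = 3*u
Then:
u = -2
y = -4/3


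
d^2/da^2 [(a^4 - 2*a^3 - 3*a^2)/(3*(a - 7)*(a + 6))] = 2*(a^6 - 3*a^5 - 123*a^4 + 247*a^3 + 9954*a^2 - 10584*a - 5292)/(3*(a^6 - 3*a^5 - 123*a^4 + 251*a^3 + 5166*a^2 - 5292*a - 74088))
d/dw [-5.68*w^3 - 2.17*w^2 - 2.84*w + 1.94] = -17.04*w^2 - 4.34*w - 2.84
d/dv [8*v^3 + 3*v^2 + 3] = 6*v*(4*v + 1)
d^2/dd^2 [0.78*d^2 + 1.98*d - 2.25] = 1.56000000000000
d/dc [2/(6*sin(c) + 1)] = -12*cos(c)/(6*sin(c) + 1)^2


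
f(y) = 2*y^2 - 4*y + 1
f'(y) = 4*y - 4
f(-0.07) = 1.29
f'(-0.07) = -4.28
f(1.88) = 0.55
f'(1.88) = 3.52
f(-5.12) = 73.91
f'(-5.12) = -24.48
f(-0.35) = 2.64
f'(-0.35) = -5.40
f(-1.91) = 15.94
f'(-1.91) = -11.64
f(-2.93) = 29.89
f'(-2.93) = -15.72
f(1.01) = -1.00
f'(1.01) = 0.04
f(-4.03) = 49.60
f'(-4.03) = -20.12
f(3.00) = 7.00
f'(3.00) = 8.00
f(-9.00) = 199.00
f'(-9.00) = -40.00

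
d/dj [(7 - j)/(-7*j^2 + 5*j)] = 7*(-j^2 + 14*j - 5)/(j^2*(49*j^2 - 70*j + 25))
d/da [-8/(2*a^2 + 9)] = 32*a/(2*a^2 + 9)^2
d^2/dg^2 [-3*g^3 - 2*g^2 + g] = -18*g - 4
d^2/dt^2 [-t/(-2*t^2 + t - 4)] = 2*(t*(4*t - 1)^2 + (1 - 6*t)*(2*t^2 - t + 4))/(2*t^2 - t + 4)^3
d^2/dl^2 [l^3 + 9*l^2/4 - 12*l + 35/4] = 6*l + 9/2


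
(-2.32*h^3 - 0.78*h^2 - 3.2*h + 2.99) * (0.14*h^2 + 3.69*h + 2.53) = -0.3248*h^5 - 8.67*h^4 - 9.1958*h^3 - 13.3628*h^2 + 2.9371*h + 7.5647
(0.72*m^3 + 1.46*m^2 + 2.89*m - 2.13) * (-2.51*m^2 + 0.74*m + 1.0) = -1.8072*m^5 - 3.1318*m^4 - 5.4535*m^3 + 8.9449*m^2 + 1.3138*m - 2.13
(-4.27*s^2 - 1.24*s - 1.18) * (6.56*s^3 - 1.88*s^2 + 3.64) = -28.0112*s^5 - 0.1068*s^4 - 5.4096*s^3 - 13.3244*s^2 - 4.5136*s - 4.2952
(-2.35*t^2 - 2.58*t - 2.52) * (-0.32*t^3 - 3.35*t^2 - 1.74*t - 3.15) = 0.752*t^5 + 8.6981*t^4 + 13.5384*t^3 + 20.3337*t^2 + 12.5118*t + 7.938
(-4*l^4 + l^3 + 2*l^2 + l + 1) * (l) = -4*l^5 + l^4 + 2*l^3 + l^2 + l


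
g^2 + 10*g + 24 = (g + 4)*(g + 6)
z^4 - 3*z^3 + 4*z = z*(z - 2)^2*(z + 1)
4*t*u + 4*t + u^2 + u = (4*t + u)*(u + 1)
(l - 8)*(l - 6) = l^2 - 14*l + 48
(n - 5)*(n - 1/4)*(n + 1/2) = n^3 - 19*n^2/4 - 11*n/8 + 5/8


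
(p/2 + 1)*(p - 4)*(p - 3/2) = p^3/2 - 7*p^2/4 - 5*p/2 + 6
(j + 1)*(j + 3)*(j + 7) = j^3 + 11*j^2 + 31*j + 21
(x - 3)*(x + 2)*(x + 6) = x^3 + 5*x^2 - 12*x - 36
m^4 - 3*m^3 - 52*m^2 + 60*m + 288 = (m - 8)*(m - 3)*(m + 2)*(m + 6)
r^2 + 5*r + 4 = (r + 1)*(r + 4)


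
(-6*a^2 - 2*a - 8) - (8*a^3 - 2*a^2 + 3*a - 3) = -8*a^3 - 4*a^2 - 5*a - 5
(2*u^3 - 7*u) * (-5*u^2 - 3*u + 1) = -10*u^5 - 6*u^4 + 37*u^3 + 21*u^2 - 7*u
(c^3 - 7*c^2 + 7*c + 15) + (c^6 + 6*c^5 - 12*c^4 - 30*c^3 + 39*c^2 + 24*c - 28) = c^6 + 6*c^5 - 12*c^4 - 29*c^3 + 32*c^2 + 31*c - 13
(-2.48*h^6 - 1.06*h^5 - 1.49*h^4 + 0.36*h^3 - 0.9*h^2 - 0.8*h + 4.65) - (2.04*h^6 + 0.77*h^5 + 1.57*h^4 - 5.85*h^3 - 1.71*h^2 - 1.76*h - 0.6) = -4.52*h^6 - 1.83*h^5 - 3.06*h^4 + 6.21*h^3 + 0.81*h^2 + 0.96*h + 5.25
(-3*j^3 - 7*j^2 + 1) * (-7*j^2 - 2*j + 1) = 21*j^5 + 55*j^4 + 11*j^3 - 14*j^2 - 2*j + 1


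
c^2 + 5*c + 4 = (c + 1)*(c + 4)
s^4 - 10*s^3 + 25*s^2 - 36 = (s - 6)*(s - 3)*(s - 2)*(s + 1)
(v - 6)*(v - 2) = v^2 - 8*v + 12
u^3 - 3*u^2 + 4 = (u - 2)^2*(u + 1)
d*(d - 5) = d^2 - 5*d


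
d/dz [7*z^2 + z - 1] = 14*z + 1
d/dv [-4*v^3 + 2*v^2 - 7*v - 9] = -12*v^2 + 4*v - 7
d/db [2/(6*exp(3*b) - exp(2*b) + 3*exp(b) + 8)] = (-36*exp(2*b) + 4*exp(b) - 6)*exp(b)/(6*exp(3*b) - exp(2*b) + 3*exp(b) + 8)^2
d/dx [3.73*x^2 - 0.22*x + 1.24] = 7.46*x - 0.22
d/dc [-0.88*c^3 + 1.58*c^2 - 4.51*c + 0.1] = -2.64*c^2 + 3.16*c - 4.51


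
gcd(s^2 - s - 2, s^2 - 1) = s + 1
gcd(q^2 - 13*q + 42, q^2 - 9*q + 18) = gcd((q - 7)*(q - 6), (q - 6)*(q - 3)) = q - 6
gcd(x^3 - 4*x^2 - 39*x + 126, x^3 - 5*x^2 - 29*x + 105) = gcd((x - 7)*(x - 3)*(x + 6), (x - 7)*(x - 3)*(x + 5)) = x^2 - 10*x + 21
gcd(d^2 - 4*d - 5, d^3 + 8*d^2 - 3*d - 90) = 1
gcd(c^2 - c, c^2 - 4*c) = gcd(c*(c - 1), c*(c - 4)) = c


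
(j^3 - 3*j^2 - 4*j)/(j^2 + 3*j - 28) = j*(j + 1)/(j + 7)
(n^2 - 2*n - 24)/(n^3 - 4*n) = (n^2 - 2*n - 24)/(n*(n^2 - 4))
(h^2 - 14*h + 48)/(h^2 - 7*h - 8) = (h - 6)/(h + 1)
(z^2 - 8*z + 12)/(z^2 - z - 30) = (z - 2)/(z + 5)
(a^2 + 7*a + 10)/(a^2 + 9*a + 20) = (a + 2)/(a + 4)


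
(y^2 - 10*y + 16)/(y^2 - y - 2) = (y - 8)/(y + 1)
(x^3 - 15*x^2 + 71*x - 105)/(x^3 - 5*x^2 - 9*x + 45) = (x - 7)/(x + 3)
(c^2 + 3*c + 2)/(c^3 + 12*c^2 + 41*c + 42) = (c + 1)/(c^2 + 10*c + 21)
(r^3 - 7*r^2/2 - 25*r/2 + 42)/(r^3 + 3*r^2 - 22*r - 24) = (2*r^2 + r - 21)/(2*(r^2 + 7*r + 6))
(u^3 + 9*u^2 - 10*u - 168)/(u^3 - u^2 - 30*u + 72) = (u + 7)/(u - 3)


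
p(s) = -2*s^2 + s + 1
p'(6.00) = -23.00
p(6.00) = -65.00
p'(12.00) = -47.00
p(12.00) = -275.00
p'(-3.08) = 13.32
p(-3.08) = -21.05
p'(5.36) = -20.44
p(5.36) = -51.10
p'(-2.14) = 9.56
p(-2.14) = -10.30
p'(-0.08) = 1.32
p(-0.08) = 0.91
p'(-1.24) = 5.96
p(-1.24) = -3.32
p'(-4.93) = 20.72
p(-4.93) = -52.54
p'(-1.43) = 6.72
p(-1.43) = -4.52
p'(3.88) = -14.52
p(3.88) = -25.23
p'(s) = 1 - 4*s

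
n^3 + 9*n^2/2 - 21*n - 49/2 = (n - 7/2)*(n + 1)*(n + 7)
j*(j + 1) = j^2 + j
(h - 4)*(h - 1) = h^2 - 5*h + 4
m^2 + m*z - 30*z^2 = (m - 5*z)*(m + 6*z)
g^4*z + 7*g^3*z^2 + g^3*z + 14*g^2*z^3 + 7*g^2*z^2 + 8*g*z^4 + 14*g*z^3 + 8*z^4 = (g + z)*(g + 2*z)*(g + 4*z)*(g*z + z)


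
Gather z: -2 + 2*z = 2*z - 2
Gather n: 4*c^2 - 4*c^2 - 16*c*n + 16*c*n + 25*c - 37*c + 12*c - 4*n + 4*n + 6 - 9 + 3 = 0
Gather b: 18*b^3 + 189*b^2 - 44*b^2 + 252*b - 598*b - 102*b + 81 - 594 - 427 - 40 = 18*b^3 + 145*b^2 - 448*b - 980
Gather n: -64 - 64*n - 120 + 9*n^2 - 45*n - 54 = 9*n^2 - 109*n - 238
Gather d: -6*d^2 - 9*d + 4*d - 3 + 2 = -6*d^2 - 5*d - 1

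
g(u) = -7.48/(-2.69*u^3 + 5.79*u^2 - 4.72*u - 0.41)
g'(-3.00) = -0.04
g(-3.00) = -0.05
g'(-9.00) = -0.00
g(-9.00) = -0.00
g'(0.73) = -1.29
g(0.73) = 4.12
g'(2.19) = -1.07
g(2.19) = 0.67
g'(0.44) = -3.49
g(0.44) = 4.69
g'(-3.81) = -0.02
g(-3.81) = -0.03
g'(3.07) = -0.23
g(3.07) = 0.20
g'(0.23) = -12.44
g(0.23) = 6.12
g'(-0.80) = -2.01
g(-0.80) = -0.89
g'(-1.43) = -0.42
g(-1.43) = -0.29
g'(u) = -7.48*(8.07*u^2 - 11.58*u + 4.72)/(-2.69*u^3 + 5.79*u^2 - 4.72*u - 0.41)^2 = (-60.3636*u^2 + 86.6184*u - 35.3056)/(2.69*u^3 - 5.79*u^2 + 4.72*u + 0.41)^2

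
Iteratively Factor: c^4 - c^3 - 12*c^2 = (c)*(c^3 - c^2 - 12*c) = c*(c - 4)*(c^2 + 3*c) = c*(c - 4)*(c + 3)*(c)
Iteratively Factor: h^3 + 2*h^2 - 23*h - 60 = (h + 4)*(h^2 - 2*h - 15) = (h + 3)*(h + 4)*(h - 5)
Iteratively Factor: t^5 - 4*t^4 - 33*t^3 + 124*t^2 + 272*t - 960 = (t - 4)*(t^4 - 33*t^2 - 8*t + 240) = (t - 4)*(t + 4)*(t^3 - 4*t^2 - 17*t + 60) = (t - 4)*(t - 3)*(t + 4)*(t^2 - t - 20) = (t - 4)*(t - 3)*(t + 4)^2*(t - 5)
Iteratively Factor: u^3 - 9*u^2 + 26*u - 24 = (u - 3)*(u^2 - 6*u + 8) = (u - 4)*(u - 3)*(u - 2)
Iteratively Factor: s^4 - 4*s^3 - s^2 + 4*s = (s + 1)*(s^3 - 5*s^2 + 4*s) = s*(s + 1)*(s^2 - 5*s + 4) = s*(s - 4)*(s + 1)*(s - 1)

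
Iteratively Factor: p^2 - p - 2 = (p + 1)*(p - 2)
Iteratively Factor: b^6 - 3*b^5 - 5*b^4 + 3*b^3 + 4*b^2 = (b - 4)*(b^5 + b^4 - b^3 - b^2) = (b - 4)*(b + 1)*(b^4 - b^2) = b*(b - 4)*(b + 1)*(b^3 - b) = b*(b - 4)*(b - 1)*(b + 1)*(b^2 + b) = b^2*(b - 4)*(b - 1)*(b + 1)*(b + 1)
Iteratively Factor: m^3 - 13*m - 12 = (m - 4)*(m^2 + 4*m + 3) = (m - 4)*(m + 1)*(m + 3)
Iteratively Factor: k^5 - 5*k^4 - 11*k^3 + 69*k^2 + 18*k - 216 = (k - 3)*(k^4 - 2*k^3 - 17*k^2 + 18*k + 72) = (k - 3)*(k + 2)*(k^3 - 4*k^2 - 9*k + 36) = (k - 3)^2*(k + 2)*(k^2 - k - 12) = (k - 3)^2*(k + 2)*(k + 3)*(k - 4)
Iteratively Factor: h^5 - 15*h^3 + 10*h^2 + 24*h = (h - 3)*(h^4 + 3*h^3 - 6*h^2 - 8*h) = h*(h - 3)*(h^3 + 3*h^2 - 6*h - 8) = h*(h - 3)*(h + 4)*(h^2 - h - 2) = h*(h - 3)*(h + 1)*(h + 4)*(h - 2)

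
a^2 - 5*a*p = a*(a - 5*p)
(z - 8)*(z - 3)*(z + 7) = z^3 - 4*z^2 - 53*z + 168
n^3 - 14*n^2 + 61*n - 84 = (n - 7)*(n - 4)*(n - 3)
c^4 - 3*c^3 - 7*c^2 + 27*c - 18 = (c - 3)*(c - 2)*(c - 1)*(c + 3)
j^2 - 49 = (j - 7)*(j + 7)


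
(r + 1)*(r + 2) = r^2 + 3*r + 2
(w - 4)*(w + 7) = w^2 + 3*w - 28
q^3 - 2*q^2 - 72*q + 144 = (q - 2)*(q - 6*sqrt(2))*(q + 6*sqrt(2))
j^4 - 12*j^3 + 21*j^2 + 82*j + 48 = (j - 8)*(j - 6)*(j + 1)^2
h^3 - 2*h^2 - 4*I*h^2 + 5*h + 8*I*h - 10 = (h - 2)*(h - 5*I)*(h + I)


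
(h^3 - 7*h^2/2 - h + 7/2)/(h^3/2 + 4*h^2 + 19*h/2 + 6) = (2*h^2 - 9*h + 7)/(h^2 + 7*h + 12)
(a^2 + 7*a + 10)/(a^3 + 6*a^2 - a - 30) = (a + 2)/(a^2 + a - 6)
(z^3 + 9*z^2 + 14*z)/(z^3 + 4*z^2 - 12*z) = (z^2 + 9*z + 14)/(z^2 + 4*z - 12)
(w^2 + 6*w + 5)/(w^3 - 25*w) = (w + 1)/(w*(w - 5))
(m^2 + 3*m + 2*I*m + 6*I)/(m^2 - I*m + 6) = (m + 3)/(m - 3*I)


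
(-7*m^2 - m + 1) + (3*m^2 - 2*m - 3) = -4*m^2 - 3*m - 2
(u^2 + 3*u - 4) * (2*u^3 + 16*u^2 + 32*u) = 2*u^5 + 22*u^4 + 72*u^3 + 32*u^2 - 128*u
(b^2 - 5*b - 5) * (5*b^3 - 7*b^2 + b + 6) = 5*b^5 - 32*b^4 + 11*b^3 + 36*b^2 - 35*b - 30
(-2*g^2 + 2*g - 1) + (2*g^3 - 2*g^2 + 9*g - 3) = 2*g^3 - 4*g^2 + 11*g - 4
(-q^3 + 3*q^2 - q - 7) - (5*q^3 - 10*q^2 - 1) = -6*q^3 + 13*q^2 - q - 6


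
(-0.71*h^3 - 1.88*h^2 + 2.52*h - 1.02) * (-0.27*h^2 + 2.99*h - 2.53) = 0.1917*h^5 - 1.6153*h^4 - 4.5053*h^3 + 12.5666*h^2 - 9.4254*h + 2.5806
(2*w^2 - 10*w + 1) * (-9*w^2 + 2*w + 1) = -18*w^4 + 94*w^3 - 27*w^2 - 8*w + 1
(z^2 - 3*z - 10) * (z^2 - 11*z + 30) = z^4 - 14*z^3 + 53*z^2 + 20*z - 300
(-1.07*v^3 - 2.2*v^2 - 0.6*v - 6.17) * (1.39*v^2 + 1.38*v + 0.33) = -1.4873*v^5 - 4.5346*v^4 - 4.2231*v^3 - 10.1303*v^2 - 8.7126*v - 2.0361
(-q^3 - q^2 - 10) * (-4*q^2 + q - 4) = 4*q^5 + 3*q^4 + 3*q^3 + 44*q^2 - 10*q + 40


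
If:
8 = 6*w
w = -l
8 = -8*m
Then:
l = -4/3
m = -1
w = 4/3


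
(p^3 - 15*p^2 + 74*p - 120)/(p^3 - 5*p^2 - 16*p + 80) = (p - 6)/(p + 4)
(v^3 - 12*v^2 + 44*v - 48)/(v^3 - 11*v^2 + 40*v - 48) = (v^2 - 8*v + 12)/(v^2 - 7*v + 12)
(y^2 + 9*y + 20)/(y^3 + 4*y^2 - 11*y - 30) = (y + 4)/(y^2 - y - 6)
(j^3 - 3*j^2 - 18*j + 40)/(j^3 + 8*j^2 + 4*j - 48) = (j - 5)/(j + 6)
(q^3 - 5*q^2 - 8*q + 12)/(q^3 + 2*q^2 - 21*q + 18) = (q^2 - 4*q - 12)/(q^2 + 3*q - 18)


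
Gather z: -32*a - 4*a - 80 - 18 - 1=-36*a - 99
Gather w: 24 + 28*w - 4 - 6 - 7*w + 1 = 21*w + 15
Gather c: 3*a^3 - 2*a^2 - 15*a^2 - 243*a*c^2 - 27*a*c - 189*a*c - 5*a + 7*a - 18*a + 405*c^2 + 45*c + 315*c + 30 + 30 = 3*a^3 - 17*a^2 - 16*a + c^2*(405 - 243*a) + c*(360 - 216*a) + 60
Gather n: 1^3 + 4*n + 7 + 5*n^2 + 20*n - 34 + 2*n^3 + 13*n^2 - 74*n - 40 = 2*n^3 + 18*n^2 - 50*n - 66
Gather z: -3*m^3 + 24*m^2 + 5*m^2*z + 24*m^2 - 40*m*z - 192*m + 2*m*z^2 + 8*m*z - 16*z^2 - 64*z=-3*m^3 + 48*m^2 - 192*m + z^2*(2*m - 16) + z*(5*m^2 - 32*m - 64)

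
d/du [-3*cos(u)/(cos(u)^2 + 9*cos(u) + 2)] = 3*(sin(u)^2 + 1)*sin(u)/(cos(u)^2 + 9*cos(u) + 2)^2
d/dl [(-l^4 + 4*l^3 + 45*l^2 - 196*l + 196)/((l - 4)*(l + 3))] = (-2*l^5 + 7*l^4 + 40*l^3 + 7*l^2 - 1472*l + 2548)/(l^4 - 2*l^3 - 23*l^2 + 24*l + 144)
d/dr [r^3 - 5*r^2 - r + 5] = 3*r^2 - 10*r - 1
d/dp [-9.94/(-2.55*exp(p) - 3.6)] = -25.347*exp(p)/(2.55*exp(p) + 3.6)^2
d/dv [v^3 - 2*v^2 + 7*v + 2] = 3*v^2 - 4*v + 7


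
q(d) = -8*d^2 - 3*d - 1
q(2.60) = -62.88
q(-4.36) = -140.00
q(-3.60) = -93.88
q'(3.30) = -55.80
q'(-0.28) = 1.48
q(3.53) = -111.28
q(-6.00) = -271.00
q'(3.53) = -59.48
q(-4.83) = -173.14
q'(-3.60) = 54.60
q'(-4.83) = 74.28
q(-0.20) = -0.72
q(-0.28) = -0.79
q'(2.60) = -44.60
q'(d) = -16*d - 3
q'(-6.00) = 93.00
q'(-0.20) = 0.20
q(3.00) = -82.00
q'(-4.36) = 66.76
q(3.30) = -98.02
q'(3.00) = -51.00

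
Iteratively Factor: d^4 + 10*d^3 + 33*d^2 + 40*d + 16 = (d + 4)*(d^3 + 6*d^2 + 9*d + 4) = (d + 1)*(d + 4)*(d^2 + 5*d + 4) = (d + 1)*(d + 4)^2*(d + 1)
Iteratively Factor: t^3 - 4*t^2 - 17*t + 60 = (t + 4)*(t^2 - 8*t + 15) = (t - 5)*(t + 4)*(t - 3)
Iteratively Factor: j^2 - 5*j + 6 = (j - 2)*(j - 3)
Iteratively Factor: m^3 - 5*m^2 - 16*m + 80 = (m + 4)*(m^2 - 9*m + 20) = (m - 5)*(m + 4)*(m - 4)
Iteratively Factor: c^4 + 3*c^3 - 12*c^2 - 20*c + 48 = (c + 4)*(c^3 - c^2 - 8*c + 12) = (c - 2)*(c + 4)*(c^2 + c - 6) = (c - 2)^2*(c + 4)*(c + 3)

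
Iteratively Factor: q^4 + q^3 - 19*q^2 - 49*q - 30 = (q + 3)*(q^3 - 2*q^2 - 13*q - 10) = (q + 2)*(q + 3)*(q^2 - 4*q - 5) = (q + 1)*(q + 2)*(q + 3)*(q - 5)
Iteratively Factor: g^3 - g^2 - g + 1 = (g + 1)*(g^2 - 2*g + 1) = (g - 1)*(g + 1)*(g - 1)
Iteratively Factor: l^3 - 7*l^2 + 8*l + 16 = (l + 1)*(l^2 - 8*l + 16) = (l - 4)*(l + 1)*(l - 4)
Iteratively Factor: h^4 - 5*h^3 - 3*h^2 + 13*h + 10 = (h + 1)*(h^3 - 6*h^2 + 3*h + 10) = (h - 2)*(h + 1)*(h^2 - 4*h - 5) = (h - 5)*(h - 2)*(h + 1)*(h + 1)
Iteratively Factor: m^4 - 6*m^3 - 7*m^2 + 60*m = (m - 5)*(m^3 - m^2 - 12*m) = (m - 5)*(m + 3)*(m^2 - 4*m) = (m - 5)*(m - 4)*(m + 3)*(m)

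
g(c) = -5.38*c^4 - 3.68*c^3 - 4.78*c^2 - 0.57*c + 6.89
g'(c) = -21.52*c^3 - 11.04*c^2 - 9.56*c - 0.57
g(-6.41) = -8299.33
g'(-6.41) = 5274.92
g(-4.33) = -1672.69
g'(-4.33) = 1580.89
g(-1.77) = -39.47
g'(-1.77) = 101.10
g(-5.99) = -6296.40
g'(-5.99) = 4285.70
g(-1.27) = -6.55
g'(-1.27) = 37.85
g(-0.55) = 5.88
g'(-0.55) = 4.93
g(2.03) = -136.11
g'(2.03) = -245.50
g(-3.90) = -1089.93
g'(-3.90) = 1145.34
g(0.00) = 6.89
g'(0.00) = -0.57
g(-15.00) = -261002.56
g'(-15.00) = 70288.83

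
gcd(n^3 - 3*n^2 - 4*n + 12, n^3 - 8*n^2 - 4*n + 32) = n^2 - 4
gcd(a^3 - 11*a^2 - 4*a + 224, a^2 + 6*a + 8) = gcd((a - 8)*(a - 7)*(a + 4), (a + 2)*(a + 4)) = a + 4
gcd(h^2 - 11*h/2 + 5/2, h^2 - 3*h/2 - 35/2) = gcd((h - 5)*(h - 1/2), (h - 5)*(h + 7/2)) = h - 5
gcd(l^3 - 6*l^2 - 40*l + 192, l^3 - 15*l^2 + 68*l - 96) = l^2 - 12*l + 32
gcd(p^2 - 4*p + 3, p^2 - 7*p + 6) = p - 1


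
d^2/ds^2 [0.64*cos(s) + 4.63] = -0.64*cos(s)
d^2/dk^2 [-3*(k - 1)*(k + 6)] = -6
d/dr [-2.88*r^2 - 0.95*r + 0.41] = -5.76*r - 0.95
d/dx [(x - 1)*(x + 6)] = 2*x + 5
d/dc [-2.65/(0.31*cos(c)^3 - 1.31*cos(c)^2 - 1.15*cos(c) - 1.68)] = (-2.4645*cos(c)^2 + 6.943*cos(c) + 3.0475)*sin(c)/(-0.31*cos(c)^3 + 1.31*cos(c)^2 + 1.15*cos(c) + 1.68)^2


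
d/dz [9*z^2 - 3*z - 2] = 18*z - 3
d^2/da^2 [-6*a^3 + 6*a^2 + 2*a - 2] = 12 - 36*a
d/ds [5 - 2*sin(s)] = -2*cos(s)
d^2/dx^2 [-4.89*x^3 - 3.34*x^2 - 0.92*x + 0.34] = -29.34*x - 6.68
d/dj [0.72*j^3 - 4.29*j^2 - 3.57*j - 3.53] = 2.16*j^2 - 8.58*j - 3.57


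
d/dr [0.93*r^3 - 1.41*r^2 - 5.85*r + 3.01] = 2.79*r^2 - 2.82*r - 5.85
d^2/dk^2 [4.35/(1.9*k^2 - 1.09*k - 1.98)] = (31.407*k^2 - 18.0177*k - 4.35*(3.8*k - 1.09)*(7.6*k - 2.18) - 32.7294)/(-1.9*k^2 + 1.09*k + 1.98)^3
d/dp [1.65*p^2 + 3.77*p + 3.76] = 3.3*p + 3.77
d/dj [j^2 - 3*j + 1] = 2*j - 3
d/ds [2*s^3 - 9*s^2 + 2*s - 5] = 6*s^2 - 18*s + 2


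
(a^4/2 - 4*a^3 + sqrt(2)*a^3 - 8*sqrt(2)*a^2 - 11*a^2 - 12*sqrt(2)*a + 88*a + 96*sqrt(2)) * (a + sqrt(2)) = a^5/2 - 4*a^4 + 3*sqrt(2)*a^4/2 - 12*sqrt(2)*a^3 - 9*a^3 - 23*sqrt(2)*a^2 + 72*a^2 - 24*a + 184*sqrt(2)*a + 192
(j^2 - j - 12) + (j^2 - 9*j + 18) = 2*j^2 - 10*j + 6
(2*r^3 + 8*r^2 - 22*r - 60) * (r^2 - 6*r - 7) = 2*r^5 - 4*r^4 - 84*r^3 + 16*r^2 + 514*r + 420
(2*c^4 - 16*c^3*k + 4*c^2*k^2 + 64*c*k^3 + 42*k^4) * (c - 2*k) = 2*c^5 - 20*c^4*k + 36*c^3*k^2 + 56*c^2*k^3 - 86*c*k^4 - 84*k^5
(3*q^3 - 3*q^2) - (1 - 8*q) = 3*q^3 - 3*q^2 + 8*q - 1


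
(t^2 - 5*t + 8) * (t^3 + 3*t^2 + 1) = t^5 - 2*t^4 - 7*t^3 + 25*t^2 - 5*t + 8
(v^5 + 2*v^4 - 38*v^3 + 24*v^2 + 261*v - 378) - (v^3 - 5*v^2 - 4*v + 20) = v^5 + 2*v^4 - 39*v^3 + 29*v^2 + 265*v - 398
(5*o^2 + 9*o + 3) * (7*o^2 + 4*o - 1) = 35*o^4 + 83*o^3 + 52*o^2 + 3*o - 3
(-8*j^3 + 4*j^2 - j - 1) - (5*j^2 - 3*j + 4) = -8*j^3 - j^2 + 2*j - 5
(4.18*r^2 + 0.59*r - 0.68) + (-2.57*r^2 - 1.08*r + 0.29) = 1.61*r^2 - 0.49*r - 0.39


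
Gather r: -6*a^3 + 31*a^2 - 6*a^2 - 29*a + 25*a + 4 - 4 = -6*a^3 + 25*a^2 - 4*a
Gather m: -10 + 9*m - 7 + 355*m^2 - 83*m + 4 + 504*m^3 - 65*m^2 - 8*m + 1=504*m^3 + 290*m^2 - 82*m - 12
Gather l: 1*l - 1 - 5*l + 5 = 4 - 4*l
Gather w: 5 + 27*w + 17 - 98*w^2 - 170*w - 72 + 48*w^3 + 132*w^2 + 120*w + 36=48*w^3 + 34*w^2 - 23*w - 14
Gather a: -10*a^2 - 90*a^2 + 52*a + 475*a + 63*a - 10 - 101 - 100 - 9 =-100*a^2 + 590*a - 220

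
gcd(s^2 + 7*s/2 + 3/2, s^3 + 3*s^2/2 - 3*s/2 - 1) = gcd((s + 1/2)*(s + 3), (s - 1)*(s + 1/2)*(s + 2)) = s + 1/2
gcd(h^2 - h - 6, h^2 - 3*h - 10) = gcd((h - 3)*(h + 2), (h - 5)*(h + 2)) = h + 2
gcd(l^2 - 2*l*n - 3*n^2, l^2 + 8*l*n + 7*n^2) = l + n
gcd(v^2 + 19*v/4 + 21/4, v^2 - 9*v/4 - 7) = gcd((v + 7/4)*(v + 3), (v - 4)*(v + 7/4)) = v + 7/4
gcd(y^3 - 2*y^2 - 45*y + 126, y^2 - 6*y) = y - 6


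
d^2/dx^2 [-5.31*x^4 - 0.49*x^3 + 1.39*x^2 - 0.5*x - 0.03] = -63.72*x^2 - 2.94*x + 2.78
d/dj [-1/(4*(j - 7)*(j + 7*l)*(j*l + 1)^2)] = (2*l*(j - 7)*(j + 7*l) + (j - 7)*(j*l + 1) + (j + 7*l)*(j*l + 1))/(4*(j - 7)^2*(j + 7*l)^2*(j*l + 1)^3)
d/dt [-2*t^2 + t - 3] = 1 - 4*t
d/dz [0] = 0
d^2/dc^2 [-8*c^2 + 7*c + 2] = -16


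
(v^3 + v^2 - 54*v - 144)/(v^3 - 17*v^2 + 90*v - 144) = (v^2 + 9*v + 18)/(v^2 - 9*v + 18)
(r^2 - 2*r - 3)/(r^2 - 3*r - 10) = (-r^2 + 2*r + 3)/(-r^2 + 3*r + 10)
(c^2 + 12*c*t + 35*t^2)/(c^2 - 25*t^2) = (-c - 7*t)/(-c + 5*t)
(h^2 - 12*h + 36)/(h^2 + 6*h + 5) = (h^2 - 12*h + 36)/(h^2 + 6*h + 5)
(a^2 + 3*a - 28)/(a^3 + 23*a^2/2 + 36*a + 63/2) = 2*(a - 4)/(2*a^2 + 9*a + 9)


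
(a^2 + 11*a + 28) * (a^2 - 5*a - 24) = a^4 + 6*a^3 - 51*a^2 - 404*a - 672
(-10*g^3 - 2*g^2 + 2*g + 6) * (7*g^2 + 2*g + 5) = -70*g^5 - 34*g^4 - 40*g^3 + 36*g^2 + 22*g + 30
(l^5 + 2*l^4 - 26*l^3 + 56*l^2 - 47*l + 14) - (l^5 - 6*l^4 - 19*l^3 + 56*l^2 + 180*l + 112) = 8*l^4 - 7*l^3 - 227*l - 98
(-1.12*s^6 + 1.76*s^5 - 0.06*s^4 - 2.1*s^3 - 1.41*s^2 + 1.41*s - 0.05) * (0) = 0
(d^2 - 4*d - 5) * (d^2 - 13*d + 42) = d^4 - 17*d^3 + 89*d^2 - 103*d - 210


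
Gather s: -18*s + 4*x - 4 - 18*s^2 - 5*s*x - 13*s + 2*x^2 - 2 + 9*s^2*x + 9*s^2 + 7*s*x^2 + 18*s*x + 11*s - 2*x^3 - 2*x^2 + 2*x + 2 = s^2*(9*x - 9) + s*(7*x^2 + 13*x - 20) - 2*x^3 + 6*x - 4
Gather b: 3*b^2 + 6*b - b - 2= 3*b^2 + 5*b - 2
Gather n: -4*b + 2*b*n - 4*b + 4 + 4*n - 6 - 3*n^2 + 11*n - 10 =-8*b - 3*n^2 + n*(2*b + 15) - 12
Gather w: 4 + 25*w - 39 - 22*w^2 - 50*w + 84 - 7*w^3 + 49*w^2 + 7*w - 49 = -7*w^3 + 27*w^2 - 18*w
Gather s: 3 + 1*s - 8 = s - 5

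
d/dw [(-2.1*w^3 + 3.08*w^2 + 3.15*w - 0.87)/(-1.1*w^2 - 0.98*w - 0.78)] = (2.31*w^4 + 4.116*w^3 + 5.3606*w^2 - 6.7188*w - 3.3096)/(1.21*w^4 + 2.156*w^3 + 2.6764*w^2 + 1.5288*w + 0.6084)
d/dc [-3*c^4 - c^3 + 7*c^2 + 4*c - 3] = -12*c^3 - 3*c^2 + 14*c + 4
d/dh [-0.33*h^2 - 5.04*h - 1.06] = -0.66*h - 5.04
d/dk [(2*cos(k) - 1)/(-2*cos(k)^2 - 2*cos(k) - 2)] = (2*cos(k) - cos(2*k) + 2)*sin(k)/(2*(cos(k)^2 + cos(k) + 1)^2)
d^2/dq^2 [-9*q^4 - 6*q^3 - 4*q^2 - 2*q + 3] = -108*q^2 - 36*q - 8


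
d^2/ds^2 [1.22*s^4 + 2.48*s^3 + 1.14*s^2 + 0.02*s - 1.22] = 14.64*s^2 + 14.88*s + 2.28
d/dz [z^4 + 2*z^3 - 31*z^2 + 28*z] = 4*z^3 + 6*z^2 - 62*z + 28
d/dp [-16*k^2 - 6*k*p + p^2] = -6*k + 2*p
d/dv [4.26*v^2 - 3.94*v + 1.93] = 8.52*v - 3.94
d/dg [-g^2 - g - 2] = -2*g - 1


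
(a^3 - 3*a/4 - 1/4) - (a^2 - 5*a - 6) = a^3 - a^2 + 17*a/4 + 23/4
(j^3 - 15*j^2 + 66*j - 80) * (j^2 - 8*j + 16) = j^5 - 23*j^4 + 202*j^3 - 848*j^2 + 1696*j - 1280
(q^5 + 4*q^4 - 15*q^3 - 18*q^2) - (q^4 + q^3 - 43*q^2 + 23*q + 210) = q^5 + 3*q^4 - 16*q^3 + 25*q^2 - 23*q - 210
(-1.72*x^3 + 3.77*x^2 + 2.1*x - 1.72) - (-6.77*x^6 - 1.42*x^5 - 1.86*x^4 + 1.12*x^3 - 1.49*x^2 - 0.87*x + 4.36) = 6.77*x^6 + 1.42*x^5 + 1.86*x^4 - 2.84*x^3 + 5.26*x^2 + 2.97*x - 6.08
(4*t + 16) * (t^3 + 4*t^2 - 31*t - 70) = 4*t^4 + 32*t^3 - 60*t^2 - 776*t - 1120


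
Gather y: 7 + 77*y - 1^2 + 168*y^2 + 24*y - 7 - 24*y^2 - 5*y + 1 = 144*y^2 + 96*y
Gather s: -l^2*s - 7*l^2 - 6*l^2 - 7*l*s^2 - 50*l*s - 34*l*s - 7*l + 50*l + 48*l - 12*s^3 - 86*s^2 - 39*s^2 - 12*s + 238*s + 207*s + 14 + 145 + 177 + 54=-13*l^2 + 91*l - 12*s^3 + s^2*(-7*l - 125) + s*(-l^2 - 84*l + 433) + 390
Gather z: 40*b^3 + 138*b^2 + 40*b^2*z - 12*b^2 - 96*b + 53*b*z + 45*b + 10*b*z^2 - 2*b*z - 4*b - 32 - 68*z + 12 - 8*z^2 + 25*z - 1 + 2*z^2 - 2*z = 40*b^3 + 126*b^2 - 55*b + z^2*(10*b - 6) + z*(40*b^2 + 51*b - 45) - 21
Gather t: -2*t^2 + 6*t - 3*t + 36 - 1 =-2*t^2 + 3*t + 35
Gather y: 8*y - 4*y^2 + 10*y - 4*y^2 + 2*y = -8*y^2 + 20*y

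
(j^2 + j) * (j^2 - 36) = j^4 + j^3 - 36*j^2 - 36*j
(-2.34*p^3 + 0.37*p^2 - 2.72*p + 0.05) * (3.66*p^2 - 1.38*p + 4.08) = -8.5644*p^5 + 4.5834*p^4 - 20.013*p^3 + 5.4462*p^2 - 11.1666*p + 0.204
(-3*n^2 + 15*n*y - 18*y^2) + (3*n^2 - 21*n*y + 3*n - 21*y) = -6*n*y + 3*n - 18*y^2 - 21*y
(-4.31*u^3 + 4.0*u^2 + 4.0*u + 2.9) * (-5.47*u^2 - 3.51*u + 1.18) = 23.5757*u^5 - 6.7519*u^4 - 41.0058*u^3 - 25.183*u^2 - 5.459*u + 3.422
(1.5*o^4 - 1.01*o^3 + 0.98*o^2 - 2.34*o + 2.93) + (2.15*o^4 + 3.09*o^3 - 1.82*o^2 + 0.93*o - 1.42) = 3.65*o^4 + 2.08*o^3 - 0.84*o^2 - 1.41*o + 1.51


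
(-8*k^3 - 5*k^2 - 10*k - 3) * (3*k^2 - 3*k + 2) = -24*k^5 + 9*k^4 - 31*k^3 + 11*k^2 - 11*k - 6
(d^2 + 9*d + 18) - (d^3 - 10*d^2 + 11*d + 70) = -d^3 + 11*d^2 - 2*d - 52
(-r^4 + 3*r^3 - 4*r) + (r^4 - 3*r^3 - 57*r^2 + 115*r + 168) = -57*r^2 + 111*r + 168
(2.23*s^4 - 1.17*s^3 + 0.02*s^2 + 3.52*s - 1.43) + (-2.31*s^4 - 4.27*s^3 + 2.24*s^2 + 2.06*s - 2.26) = -0.0800000000000001*s^4 - 5.44*s^3 + 2.26*s^2 + 5.58*s - 3.69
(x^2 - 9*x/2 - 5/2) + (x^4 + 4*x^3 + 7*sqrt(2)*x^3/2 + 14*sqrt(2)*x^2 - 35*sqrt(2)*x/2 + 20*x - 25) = x^4 + 4*x^3 + 7*sqrt(2)*x^3/2 + x^2 + 14*sqrt(2)*x^2 - 35*sqrt(2)*x/2 + 31*x/2 - 55/2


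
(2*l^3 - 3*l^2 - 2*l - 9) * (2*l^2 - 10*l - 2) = 4*l^5 - 26*l^4 + 22*l^3 + 8*l^2 + 94*l + 18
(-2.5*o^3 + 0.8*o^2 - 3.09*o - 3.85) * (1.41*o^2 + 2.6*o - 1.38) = -3.525*o^5 - 5.372*o^4 + 1.1731*o^3 - 14.5665*o^2 - 5.7458*o + 5.313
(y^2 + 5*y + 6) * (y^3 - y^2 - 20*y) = y^5 + 4*y^4 - 19*y^3 - 106*y^2 - 120*y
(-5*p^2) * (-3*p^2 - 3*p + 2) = 15*p^4 + 15*p^3 - 10*p^2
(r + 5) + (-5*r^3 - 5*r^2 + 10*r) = -5*r^3 - 5*r^2 + 11*r + 5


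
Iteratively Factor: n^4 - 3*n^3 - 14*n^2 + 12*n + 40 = (n - 2)*(n^3 - n^2 - 16*n - 20) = (n - 2)*(n + 2)*(n^2 - 3*n - 10) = (n - 2)*(n + 2)^2*(n - 5)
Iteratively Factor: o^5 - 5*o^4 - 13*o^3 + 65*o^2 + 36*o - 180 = (o - 2)*(o^4 - 3*o^3 - 19*o^2 + 27*o + 90) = (o - 2)*(o + 3)*(o^3 - 6*o^2 - o + 30) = (o - 2)*(o + 2)*(o + 3)*(o^2 - 8*o + 15) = (o - 3)*(o - 2)*(o + 2)*(o + 3)*(o - 5)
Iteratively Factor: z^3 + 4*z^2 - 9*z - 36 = (z + 3)*(z^2 + z - 12) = (z - 3)*(z + 3)*(z + 4)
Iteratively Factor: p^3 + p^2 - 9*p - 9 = (p + 3)*(p^2 - 2*p - 3) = (p + 1)*(p + 3)*(p - 3)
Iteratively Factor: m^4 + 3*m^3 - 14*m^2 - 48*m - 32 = (m + 4)*(m^3 - m^2 - 10*m - 8) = (m + 2)*(m + 4)*(m^2 - 3*m - 4) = (m - 4)*(m + 2)*(m + 4)*(m + 1)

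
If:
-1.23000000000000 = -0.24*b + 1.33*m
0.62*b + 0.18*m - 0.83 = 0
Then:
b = 1.53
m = -0.65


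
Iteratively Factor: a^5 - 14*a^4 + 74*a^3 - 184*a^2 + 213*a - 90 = (a - 1)*(a^4 - 13*a^3 + 61*a^2 - 123*a + 90) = (a - 2)*(a - 1)*(a^3 - 11*a^2 + 39*a - 45) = (a - 3)*(a - 2)*(a - 1)*(a^2 - 8*a + 15) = (a - 5)*(a - 3)*(a - 2)*(a - 1)*(a - 3)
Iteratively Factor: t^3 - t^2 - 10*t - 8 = (t + 2)*(t^2 - 3*t - 4) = (t - 4)*(t + 2)*(t + 1)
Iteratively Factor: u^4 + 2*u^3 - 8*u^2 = (u + 4)*(u^3 - 2*u^2) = u*(u + 4)*(u^2 - 2*u) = u*(u - 2)*(u + 4)*(u)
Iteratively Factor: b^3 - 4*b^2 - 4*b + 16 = (b + 2)*(b^2 - 6*b + 8) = (b - 4)*(b + 2)*(b - 2)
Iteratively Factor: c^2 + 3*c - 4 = (c + 4)*(c - 1)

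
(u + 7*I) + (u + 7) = 2*u + 7 + 7*I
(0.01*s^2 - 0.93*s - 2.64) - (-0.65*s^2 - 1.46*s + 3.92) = 0.66*s^2 + 0.53*s - 6.56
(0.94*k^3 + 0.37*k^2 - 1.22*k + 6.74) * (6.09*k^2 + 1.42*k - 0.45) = 5.7246*k^5 + 3.5881*k^4 - 7.3274*k^3 + 39.1477*k^2 + 10.1198*k - 3.033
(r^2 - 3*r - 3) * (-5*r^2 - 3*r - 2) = -5*r^4 + 12*r^3 + 22*r^2 + 15*r + 6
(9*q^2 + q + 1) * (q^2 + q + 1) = 9*q^4 + 10*q^3 + 11*q^2 + 2*q + 1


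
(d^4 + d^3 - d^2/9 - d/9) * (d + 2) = d^5 + 3*d^4 + 17*d^3/9 - d^2/3 - 2*d/9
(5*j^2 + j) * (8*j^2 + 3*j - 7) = 40*j^4 + 23*j^3 - 32*j^2 - 7*j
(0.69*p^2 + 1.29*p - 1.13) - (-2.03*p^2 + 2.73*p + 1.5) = 2.72*p^2 - 1.44*p - 2.63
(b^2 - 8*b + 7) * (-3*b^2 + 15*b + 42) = -3*b^4 + 39*b^3 - 99*b^2 - 231*b + 294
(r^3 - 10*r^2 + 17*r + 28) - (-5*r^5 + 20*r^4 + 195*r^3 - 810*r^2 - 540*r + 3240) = 5*r^5 - 20*r^4 - 194*r^3 + 800*r^2 + 557*r - 3212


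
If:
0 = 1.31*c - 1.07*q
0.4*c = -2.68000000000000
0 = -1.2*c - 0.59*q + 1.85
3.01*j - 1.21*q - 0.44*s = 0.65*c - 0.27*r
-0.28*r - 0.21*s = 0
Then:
No Solution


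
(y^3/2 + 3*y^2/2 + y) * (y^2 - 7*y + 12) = y^5/2 - 2*y^4 - 7*y^3/2 + 11*y^2 + 12*y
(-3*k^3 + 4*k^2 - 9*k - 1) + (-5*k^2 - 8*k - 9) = -3*k^3 - k^2 - 17*k - 10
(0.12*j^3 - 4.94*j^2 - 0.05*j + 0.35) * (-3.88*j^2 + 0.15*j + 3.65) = -0.4656*j^5 + 19.1852*j^4 - 0.109*j^3 - 19.3965*j^2 - 0.13*j + 1.2775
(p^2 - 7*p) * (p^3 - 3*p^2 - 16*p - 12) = p^5 - 10*p^4 + 5*p^3 + 100*p^2 + 84*p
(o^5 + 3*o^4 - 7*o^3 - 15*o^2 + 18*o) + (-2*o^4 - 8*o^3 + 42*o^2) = o^5 + o^4 - 15*o^3 + 27*o^2 + 18*o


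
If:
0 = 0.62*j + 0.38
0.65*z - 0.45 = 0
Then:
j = -0.61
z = 0.69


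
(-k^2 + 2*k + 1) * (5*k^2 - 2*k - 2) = -5*k^4 + 12*k^3 + 3*k^2 - 6*k - 2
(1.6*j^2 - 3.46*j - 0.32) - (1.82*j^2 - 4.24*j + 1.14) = -0.22*j^2 + 0.78*j - 1.46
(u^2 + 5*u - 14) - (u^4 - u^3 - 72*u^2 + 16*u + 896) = -u^4 + u^3 + 73*u^2 - 11*u - 910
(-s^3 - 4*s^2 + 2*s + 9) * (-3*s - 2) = 3*s^4 + 14*s^3 + 2*s^2 - 31*s - 18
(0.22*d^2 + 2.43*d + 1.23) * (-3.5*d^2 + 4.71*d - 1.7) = -0.77*d^4 - 7.4688*d^3 + 6.7663*d^2 + 1.6623*d - 2.091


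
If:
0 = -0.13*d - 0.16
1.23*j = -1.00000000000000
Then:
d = -1.23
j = -0.81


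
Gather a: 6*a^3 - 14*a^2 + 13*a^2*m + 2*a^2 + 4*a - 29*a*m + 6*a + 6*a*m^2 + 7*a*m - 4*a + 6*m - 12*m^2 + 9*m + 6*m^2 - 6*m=6*a^3 + a^2*(13*m - 12) + a*(6*m^2 - 22*m + 6) - 6*m^2 + 9*m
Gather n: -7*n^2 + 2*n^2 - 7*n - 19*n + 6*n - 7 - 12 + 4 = -5*n^2 - 20*n - 15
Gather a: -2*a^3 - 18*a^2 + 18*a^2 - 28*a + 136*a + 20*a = -2*a^3 + 128*a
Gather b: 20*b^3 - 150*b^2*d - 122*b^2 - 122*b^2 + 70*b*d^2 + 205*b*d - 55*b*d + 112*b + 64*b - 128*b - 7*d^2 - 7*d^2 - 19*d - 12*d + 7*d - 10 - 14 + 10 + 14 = 20*b^3 + b^2*(-150*d - 244) + b*(70*d^2 + 150*d + 48) - 14*d^2 - 24*d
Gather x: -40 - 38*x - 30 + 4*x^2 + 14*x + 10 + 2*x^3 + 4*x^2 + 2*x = 2*x^3 + 8*x^2 - 22*x - 60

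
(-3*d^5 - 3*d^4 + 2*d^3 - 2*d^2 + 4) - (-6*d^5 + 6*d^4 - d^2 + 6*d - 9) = 3*d^5 - 9*d^4 + 2*d^3 - d^2 - 6*d + 13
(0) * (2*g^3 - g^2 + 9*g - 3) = 0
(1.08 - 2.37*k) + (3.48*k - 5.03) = 1.11*k - 3.95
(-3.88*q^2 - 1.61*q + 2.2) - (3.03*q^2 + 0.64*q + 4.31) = -6.91*q^2 - 2.25*q - 2.11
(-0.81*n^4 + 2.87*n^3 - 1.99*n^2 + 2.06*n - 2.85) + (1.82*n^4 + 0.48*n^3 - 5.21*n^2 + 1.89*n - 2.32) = 1.01*n^4 + 3.35*n^3 - 7.2*n^2 + 3.95*n - 5.17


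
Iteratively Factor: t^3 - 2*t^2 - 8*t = (t + 2)*(t^2 - 4*t) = (t - 4)*(t + 2)*(t)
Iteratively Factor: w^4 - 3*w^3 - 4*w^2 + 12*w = (w)*(w^3 - 3*w^2 - 4*w + 12) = w*(w + 2)*(w^2 - 5*w + 6) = w*(w - 2)*(w + 2)*(w - 3)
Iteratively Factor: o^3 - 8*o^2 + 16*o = (o - 4)*(o^2 - 4*o) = (o - 4)^2*(o)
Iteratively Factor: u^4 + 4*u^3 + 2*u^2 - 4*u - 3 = (u + 1)*(u^3 + 3*u^2 - u - 3) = (u - 1)*(u + 1)*(u^2 + 4*u + 3) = (u - 1)*(u + 1)^2*(u + 3)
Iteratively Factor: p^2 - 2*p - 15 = (p + 3)*(p - 5)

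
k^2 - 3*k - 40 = (k - 8)*(k + 5)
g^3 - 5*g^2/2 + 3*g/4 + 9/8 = (g - 3/2)^2*(g + 1/2)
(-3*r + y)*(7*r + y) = -21*r^2 + 4*r*y + y^2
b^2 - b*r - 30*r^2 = (b - 6*r)*(b + 5*r)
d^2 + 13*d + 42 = (d + 6)*(d + 7)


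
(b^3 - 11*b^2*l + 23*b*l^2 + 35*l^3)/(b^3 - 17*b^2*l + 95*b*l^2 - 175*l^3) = (b + l)/(b - 5*l)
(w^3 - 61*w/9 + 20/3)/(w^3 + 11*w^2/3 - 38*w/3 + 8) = (w^2 + 4*w/3 - 5)/(w^2 + 5*w - 6)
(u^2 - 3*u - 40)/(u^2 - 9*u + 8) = (u + 5)/(u - 1)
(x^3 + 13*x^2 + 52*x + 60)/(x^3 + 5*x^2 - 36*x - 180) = (x + 2)/(x - 6)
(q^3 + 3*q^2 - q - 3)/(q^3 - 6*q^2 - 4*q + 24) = (q^3 + 3*q^2 - q - 3)/(q^3 - 6*q^2 - 4*q + 24)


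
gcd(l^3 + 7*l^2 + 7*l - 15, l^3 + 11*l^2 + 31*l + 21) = l + 3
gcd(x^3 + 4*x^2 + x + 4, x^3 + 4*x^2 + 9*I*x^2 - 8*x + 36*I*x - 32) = x^2 + x*(4 + I) + 4*I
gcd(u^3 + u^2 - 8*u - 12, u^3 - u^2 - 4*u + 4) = u + 2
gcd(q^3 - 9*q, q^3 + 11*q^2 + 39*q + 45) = q + 3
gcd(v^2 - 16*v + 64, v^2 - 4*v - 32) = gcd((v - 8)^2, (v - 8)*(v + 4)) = v - 8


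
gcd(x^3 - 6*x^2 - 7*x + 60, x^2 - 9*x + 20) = x^2 - 9*x + 20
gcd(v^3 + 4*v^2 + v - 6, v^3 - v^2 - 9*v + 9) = v^2 + 2*v - 3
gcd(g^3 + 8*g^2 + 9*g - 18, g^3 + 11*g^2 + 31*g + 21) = g + 3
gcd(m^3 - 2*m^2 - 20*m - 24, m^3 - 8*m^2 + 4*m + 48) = m^2 - 4*m - 12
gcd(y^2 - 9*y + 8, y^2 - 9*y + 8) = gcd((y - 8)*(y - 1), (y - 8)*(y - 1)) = y^2 - 9*y + 8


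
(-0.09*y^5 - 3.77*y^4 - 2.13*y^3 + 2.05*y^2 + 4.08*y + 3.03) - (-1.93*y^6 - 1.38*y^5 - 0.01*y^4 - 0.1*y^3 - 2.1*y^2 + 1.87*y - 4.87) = 1.93*y^6 + 1.29*y^5 - 3.76*y^4 - 2.03*y^3 + 4.15*y^2 + 2.21*y + 7.9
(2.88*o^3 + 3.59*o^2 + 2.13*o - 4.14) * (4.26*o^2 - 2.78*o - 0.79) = 12.2688*o^5 + 7.287*o^4 - 3.1816*o^3 - 26.3939*o^2 + 9.8265*o + 3.2706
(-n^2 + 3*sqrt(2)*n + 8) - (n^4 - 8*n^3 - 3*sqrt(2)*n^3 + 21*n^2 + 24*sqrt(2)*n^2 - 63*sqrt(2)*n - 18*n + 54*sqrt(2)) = -n^4 + 3*sqrt(2)*n^3 + 8*n^3 - 24*sqrt(2)*n^2 - 22*n^2 + 18*n + 66*sqrt(2)*n - 54*sqrt(2) + 8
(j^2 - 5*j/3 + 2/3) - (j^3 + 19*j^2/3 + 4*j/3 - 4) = -j^3 - 16*j^2/3 - 3*j + 14/3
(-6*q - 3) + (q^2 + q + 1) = q^2 - 5*q - 2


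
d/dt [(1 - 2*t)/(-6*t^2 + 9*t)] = (-4*t^2 + 4*t - 3)/(3*t^2*(4*t^2 - 12*t + 9))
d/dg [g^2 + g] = 2*g + 1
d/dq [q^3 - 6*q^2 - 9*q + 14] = 3*q^2 - 12*q - 9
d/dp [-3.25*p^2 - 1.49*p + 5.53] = -6.5*p - 1.49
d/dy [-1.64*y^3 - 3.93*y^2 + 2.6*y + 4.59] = -4.92*y^2 - 7.86*y + 2.6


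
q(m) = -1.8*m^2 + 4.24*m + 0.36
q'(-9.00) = 36.64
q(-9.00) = -183.60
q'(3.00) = -6.56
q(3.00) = -3.12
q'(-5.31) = 23.36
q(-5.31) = -72.91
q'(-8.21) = 33.80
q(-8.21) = -155.78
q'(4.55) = -12.14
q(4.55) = -17.61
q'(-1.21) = 8.60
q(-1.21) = -7.41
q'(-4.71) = 21.20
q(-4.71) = -59.54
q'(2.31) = -4.08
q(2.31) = 0.55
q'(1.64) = -1.66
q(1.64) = 2.47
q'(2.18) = -3.61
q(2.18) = 1.05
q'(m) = 4.24 - 3.6*m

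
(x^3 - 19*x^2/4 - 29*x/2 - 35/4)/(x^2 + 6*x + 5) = (4*x^2 - 23*x - 35)/(4*(x + 5))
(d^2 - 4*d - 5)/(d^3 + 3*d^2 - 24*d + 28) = (d^2 - 4*d - 5)/(d^3 + 3*d^2 - 24*d + 28)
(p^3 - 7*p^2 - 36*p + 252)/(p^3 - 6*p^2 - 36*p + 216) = (p - 7)/(p - 6)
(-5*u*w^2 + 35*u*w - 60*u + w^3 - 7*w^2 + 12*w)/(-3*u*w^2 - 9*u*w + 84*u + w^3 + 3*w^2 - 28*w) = (5*u*w - 15*u - w^2 + 3*w)/(3*u*w + 21*u - w^2 - 7*w)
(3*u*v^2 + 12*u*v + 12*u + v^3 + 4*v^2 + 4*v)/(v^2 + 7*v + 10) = (3*u*v + 6*u + v^2 + 2*v)/(v + 5)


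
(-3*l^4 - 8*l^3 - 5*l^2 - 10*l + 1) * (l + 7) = -3*l^5 - 29*l^4 - 61*l^3 - 45*l^2 - 69*l + 7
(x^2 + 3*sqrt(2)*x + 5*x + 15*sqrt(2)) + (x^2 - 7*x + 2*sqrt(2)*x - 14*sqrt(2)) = 2*x^2 - 2*x + 5*sqrt(2)*x + sqrt(2)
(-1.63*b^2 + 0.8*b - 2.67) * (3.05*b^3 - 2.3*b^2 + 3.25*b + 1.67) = -4.9715*b^5 + 6.189*b^4 - 15.281*b^3 + 6.0189*b^2 - 7.3415*b - 4.4589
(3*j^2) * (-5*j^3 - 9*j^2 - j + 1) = -15*j^5 - 27*j^4 - 3*j^3 + 3*j^2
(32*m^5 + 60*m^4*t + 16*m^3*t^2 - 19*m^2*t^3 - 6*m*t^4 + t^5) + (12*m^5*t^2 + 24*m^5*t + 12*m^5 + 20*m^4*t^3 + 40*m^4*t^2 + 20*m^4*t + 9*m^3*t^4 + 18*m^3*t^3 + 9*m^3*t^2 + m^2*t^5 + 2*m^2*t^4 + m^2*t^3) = 12*m^5*t^2 + 24*m^5*t + 44*m^5 + 20*m^4*t^3 + 40*m^4*t^2 + 80*m^4*t + 9*m^3*t^4 + 18*m^3*t^3 + 25*m^3*t^2 + m^2*t^5 + 2*m^2*t^4 - 18*m^2*t^3 - 6*m*t^4 + t^5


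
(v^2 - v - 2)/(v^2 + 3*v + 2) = (v - 2)/(v + 2)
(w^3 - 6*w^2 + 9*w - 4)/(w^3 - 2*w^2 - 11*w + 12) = (w - 1)/(w + 3)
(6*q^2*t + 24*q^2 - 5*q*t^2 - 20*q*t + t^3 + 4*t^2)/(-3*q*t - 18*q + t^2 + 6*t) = (-2*q*t - 8*q + t^2 + 4*t)/(t + 6)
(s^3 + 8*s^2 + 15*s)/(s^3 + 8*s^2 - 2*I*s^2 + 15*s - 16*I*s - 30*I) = s/(s - 2*I)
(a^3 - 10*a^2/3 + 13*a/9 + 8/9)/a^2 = a - 10/3 + 13/(9*a) + 8/(9*a^2)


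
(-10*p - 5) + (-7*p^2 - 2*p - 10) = -7*p^2 - 12*p - 15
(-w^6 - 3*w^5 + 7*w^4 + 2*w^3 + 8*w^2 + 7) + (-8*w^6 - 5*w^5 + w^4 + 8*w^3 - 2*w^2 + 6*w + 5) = -9*w^6 - 8*w^5 + 8*w^4 + 10*w^3 + 6*w^2 + 6*w + 12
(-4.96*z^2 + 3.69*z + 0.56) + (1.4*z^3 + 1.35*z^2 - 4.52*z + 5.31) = 1.4*z^3 - 3.61*z^2 - 0.83*z + 5.87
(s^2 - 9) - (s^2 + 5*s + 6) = -5*s - 15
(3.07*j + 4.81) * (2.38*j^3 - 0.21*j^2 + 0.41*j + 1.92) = 7.3066*j^4 + 10.8031*j^3 + 0.2486*j^2 + 7.8665*j + 9.2352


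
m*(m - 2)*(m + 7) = m^3 + 5*m^2 - 14*m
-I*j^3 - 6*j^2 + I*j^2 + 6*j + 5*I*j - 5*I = (j - 5*I)*(j - I)*(-I*j + I)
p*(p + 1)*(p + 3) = p^3 + 4*p^2 + 3*p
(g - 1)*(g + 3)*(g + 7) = g^3 + 9*g^2 + 11*g - 21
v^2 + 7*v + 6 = (v + 1)*(v + 6)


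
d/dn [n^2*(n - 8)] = n*(3*n - 16)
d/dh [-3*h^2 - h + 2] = -6*h - 1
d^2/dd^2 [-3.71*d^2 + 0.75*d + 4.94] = -7.42000000000000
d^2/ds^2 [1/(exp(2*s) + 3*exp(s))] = (-(exp(s) + 3)*(4*exp(s) + 3) + 2*(2*exp(s) + 3)^2)*exp(-s)/(exp(s) + 3)^3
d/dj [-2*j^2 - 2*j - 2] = -4*j - 2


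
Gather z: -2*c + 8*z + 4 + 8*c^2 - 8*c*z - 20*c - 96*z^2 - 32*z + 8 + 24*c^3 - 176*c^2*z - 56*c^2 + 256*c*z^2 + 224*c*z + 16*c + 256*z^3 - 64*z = 24*c^3 - 48*c^2 - 6*c + 256*z^3 + z^2*(256*c - 96) + z*(-176*c^2 + 216*c - 88) + 12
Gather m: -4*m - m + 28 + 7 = 35 - 5*m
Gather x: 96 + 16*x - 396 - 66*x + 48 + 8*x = -42*x - 252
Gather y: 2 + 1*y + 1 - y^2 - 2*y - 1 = -y^2 - y + 2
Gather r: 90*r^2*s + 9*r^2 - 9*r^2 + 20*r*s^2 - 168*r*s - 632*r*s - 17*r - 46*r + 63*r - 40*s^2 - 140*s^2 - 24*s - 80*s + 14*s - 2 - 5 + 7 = 90*r^2*s + r*(20*s^2 - 800*s) - 180*s^2 - 90*s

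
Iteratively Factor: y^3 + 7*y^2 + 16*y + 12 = (y + 2)*(y^2 + 5*y + 6) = (y + 2)^2*(y + 3)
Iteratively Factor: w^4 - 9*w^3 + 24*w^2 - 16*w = (w)*(w^3 - 9*w^2 + 24*w - 16) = w*(w - 4)*(w^2 - 5*w + 4) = w*(w - 4)^2*(w - 1)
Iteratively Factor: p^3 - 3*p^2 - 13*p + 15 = (p - 1)*(p^2 - 2*p - 15) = (p - 1)*(p + 3)*(p - 5)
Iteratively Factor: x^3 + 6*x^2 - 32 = (x - 2)*(x^2 + 8*x + 16) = (x - 2)*(x + 4)*(x + 4)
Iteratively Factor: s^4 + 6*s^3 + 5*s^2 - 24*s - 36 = (s - 2)*(s^3 + 8*s^2 + 21*s + 18) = (s - 2)*(s + 2)*(s^2 + 6*s + 9) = (s - 2)*(s + 2)*(s + 3)*(s + 3)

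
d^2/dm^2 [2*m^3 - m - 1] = 12*m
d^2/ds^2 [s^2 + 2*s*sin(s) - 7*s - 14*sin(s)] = -2*s*sin(s) + 14*sin(s) + 4*cos(s) + 2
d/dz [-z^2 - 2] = -2*z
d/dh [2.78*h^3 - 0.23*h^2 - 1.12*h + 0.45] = 8.34*h^2 - 0.46*h - 1.12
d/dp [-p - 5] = -1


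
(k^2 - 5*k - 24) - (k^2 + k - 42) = 18 - 6*k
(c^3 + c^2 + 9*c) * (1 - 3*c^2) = -3*c^5 - 3*c^4 - 26*c^3 + c^2 + 9*c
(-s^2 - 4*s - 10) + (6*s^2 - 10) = 5*s^2 - 4*s - 20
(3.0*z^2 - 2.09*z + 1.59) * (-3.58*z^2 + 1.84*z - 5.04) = -10.74*z^4 + 13.0022*z^3 - 24.6578*z^2 + 13.4592*z - 8.0136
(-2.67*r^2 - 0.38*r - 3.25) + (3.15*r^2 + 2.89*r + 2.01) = 0.48*r^2 + 2.51*r - 1.24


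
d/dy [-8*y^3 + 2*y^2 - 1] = 4*y*(1 - 6*y)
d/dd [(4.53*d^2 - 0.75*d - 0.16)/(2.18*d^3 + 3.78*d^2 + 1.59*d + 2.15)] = (-9.8754*d^4 + 3.27*d^3 + 11.0841*d^2 + 20.6886*d - 1.3581)/(4.7524*d^6 + 16.4808*d^5 + 21.2208*d^4 + 21.3944*d^3 + 18.7821*d^2 + 6.837*d + 4.6225)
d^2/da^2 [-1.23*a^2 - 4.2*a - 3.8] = -2.46000000000000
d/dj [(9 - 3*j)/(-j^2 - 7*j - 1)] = 3*(-j^2 + 6*j + 22)/(j^4 + 14*j^3 + 51*j^2 + 14*j + 1)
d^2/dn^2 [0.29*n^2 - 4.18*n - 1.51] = 0.580000000000000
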